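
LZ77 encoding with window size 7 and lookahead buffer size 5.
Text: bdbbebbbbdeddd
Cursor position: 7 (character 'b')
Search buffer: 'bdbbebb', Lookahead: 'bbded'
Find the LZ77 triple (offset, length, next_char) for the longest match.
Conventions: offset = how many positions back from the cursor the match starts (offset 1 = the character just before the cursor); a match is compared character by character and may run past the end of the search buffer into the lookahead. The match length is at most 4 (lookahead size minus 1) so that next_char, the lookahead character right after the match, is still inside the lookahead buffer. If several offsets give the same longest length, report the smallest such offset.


Try each offset into the search buffer:
  offset=1 (pos 6, char 'b'): match length 2
  offset=2 (pos 5, char 'b'): match length 2
  offset=3 (pos 4, char 'e'): match length 0
  offset=4 (pos 3, char 'b'): match length 1
  offset=5 (pos 2, char 'b'): match length 2
  offset=6 (pos 1, char 'd'): match length 0
  offset=7 (pos 0, char 'b'): match length 1
Longest match has length 2, found at offsets 1, 2, 5; take the smallest, offset 1.
next_char = character at position 7 + 2 = 9 -> 'd'

Best match: offset=1, length=2 (matching 'bb' starting at position 6)
LZ77 triple: (1, 2, 'd')


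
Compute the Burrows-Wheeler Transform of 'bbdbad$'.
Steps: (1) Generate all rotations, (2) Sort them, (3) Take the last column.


Rotations (sorted):
  0: $bbdbad -> last char: d
  1: ad$bbdb -> last char: b
  2: bad$bbd -> last char: d
  3: bbdbad$ -> last char: $
  4: bdbad$b -> last char: b
  5: d$bbdba -> last char: a
  6: dbad$bb -> last char: b


BWT = dbd$bab


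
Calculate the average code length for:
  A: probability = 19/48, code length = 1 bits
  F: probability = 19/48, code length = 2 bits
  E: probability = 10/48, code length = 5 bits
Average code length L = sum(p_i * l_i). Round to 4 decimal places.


Weighted contributions p_i * l_i:
  A: (19/48) * 1 = 19/48
  F: (19/48) * 2 = 38/48
  E: (10/48) * 5 = 50/48
Sum = (19 + 38 + 50)/48 = 107/48

L = 107/48 = 2.2292 bits/symbol


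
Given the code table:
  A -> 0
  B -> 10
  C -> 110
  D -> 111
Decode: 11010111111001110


Decoding:
110 -> C
10 -> B
111 -> D
111 -> D
0 -> A
0 -> A
111 -> D
0 -> A


Result: CBDDAADA


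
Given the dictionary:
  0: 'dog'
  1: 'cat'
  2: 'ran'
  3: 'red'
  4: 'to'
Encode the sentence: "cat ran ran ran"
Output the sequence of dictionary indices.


Look up each word in the dictionary:
  'cat' -> 1
  'ran' -> 2
  'ran' -> 2
  'ran' -> 2

Encoded: [1, 2, 2, 2]


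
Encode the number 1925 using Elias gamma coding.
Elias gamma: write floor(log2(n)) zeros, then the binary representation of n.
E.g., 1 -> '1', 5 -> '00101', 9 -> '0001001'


num_bits = floor(log2(1925)) + 1 = 11
leading_zeros = num_bits - 1 = 10
binary(1925) = 11110000101

Elias gamma(1925) = '0000000000' + '11110000101' = 000000000011110000101 (21 bits)


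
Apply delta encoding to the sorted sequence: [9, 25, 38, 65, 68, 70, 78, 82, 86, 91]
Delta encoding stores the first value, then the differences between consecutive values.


First value: 9
Deltas:
  25 - 9 = 16
  38 - 25 = 13
  65 - 38 = 27
  68 - 65 = 3
  70 - 68 = 2
  78 - 70 = 8
  82 - 78 = 4
  86 - 82 = 4
  91 - 86 = 5


Delta encoded: [9, 16, 13, 27, 3, 2, 8, 4, 4, 5]


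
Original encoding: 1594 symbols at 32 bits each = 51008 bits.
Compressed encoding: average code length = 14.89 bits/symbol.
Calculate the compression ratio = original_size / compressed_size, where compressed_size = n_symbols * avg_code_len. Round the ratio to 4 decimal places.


original_size = n_symbols * orig_bits = 1594 * 32 = 51008 bits
compressed_size = n_symbols * avg_code_len = 1594 * 14.89 = 23734.66 bits
ratio = original_size / compressed_size = 51008 / 23734.66 = 2.1491

Compression ratio = 2.1491


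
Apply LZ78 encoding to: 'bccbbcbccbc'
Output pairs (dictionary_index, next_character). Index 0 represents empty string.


LZ78 encoding steps:
Dictionary: {0: ''}
Step 1: w='' (idx 0), next='b' -> output (0, 'b'), add 'b' as idx 1
Step 2: w='' (idx 0), next='c' -> output (0, 'c'), add 'c' as idx 2
Step 3: w='c' (idx 2), next='b' -> output (2, 'b'), add 'cb' as idx 3
Step 4: w='b' (idx 1), next='c' -> output (1, 'c'), add 'bc' as idx 4
Step 5: w='bc' (idx 4), next='c' -> output (4, 'c'), add 'bcc' as idx 5
Step 6: w='bc' (idx 4), end of input -> output (4, '')


Encoded: [(0, 'b'), (0, 'c'), (2, 'b'), (1, 'c'), (4, 'c'), (4, '')]


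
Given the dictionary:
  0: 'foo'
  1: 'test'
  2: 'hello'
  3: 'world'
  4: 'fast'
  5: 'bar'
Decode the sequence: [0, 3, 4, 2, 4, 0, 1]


Look up each index in the dictionary:
  0 -> 'foo'
  3 -> 'world'
  4 -> 'fast'
  2 -> 'hello'
  4 -> 'fast'
  0 -> 'foo'
  1 -> 'test'

Decoded: "foo world fast hello fast foo test"


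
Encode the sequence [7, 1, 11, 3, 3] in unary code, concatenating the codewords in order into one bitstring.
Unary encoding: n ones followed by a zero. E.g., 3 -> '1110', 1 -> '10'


Encode each number as n ones followed by a terminating 0:
  7 -> 11111110 (8 bits)
  1 -> 10 (2 bits)
  11 -> 111111111110 (12 bits)
  3 -> 1110 (4 bits)
  3 -> 1110 (4 bits)
Total length = 8 + 2 + 12 + 4 + 4 = 30 bits.

Unary([7, 1, 11, 3, 3]) = 111111101011111111111011101110 (30 bits)


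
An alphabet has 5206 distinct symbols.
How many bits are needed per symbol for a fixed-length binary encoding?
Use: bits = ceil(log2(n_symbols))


log2(5206) = 12.346
Bracket: 2^12 = 4096 < 5206 <= 2^13 = 8192
So ceil(log2(5206)) = 13

bits = ceil(log2(5206)) = ceil(12.346) = 13 bits


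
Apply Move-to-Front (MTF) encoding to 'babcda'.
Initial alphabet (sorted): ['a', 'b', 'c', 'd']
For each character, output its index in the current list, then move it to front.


MTF encoding:
'b': index 1 in ['a', 'b', 'c', 'd'] -> ['b', 'a', 'c', 'd']
'a': index 1 in ['b', 'a', 'c', 'd'] -> ['a', 'b', 'c', 'd']
'b': index 1 in ['a', 'b', 'c', 'd'] -> ['b', 'a', 'c', 'd']
'c': index 2 in ['b', 'a', 'c', 'd'] -> ['c', 'b', 'a', 'd']
'd': index 3 in ['c', 'b', 'a', 'd'] -> ['d', 'c', 'b', 'a']
'a': index 3 in ['d', 'c', 'b', 'a'] -> ['a', 'd', 'c', 'b']


Output: [1, 1, 1, 2, 3, 3]


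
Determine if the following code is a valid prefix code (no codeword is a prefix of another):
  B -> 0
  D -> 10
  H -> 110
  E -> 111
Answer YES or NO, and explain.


Checking each pair (does one codeword prefix another?):
  B='0' vs D='10': no prefix
  B='0' vs H='110': no prefix
  B='0' vs E='111': no prefix
  D='10' vs B='0': no prefix
  D='10' vs H='110': no prefix
  D='10' vs E='111': no prefix
  H='110' vs B='0': no prefix
  H='110' vs D='10': no prefix
  H='110' vs E='111': no prefix
  E='111' vs B='0': no prefix
  E='111' vs D='10': no prefix
  E='111' vs H='110': no prefix
No violation found over all pairs.

YES -- this is a valid prefix code. No codeword is a prefix of any other codeword.


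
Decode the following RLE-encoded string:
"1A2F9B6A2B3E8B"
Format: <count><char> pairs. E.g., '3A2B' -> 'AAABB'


Expanding each <count><char> pair:
  1A -> 'A'
  2F -> 'FF'
  9B -> 'BBBBBBBBB'
  6A -> 'AAAAAA'
  2B -> 'BB'
  3E -> 'EEE'
  8B -> 'BBBBBBBB'

Decoded = AFFBBBBBBBBBAAAAAABBEEEBBBBBBBB


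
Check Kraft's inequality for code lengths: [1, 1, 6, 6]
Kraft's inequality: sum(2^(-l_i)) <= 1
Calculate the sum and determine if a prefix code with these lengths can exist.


Sum = 2^(-1) + 2^(-1) + 2^(-6) + 2^(-6)
    = 0.5 + 0.5 + 0.015625 + 0.015625
    = 66/64 = 1.03125
Since 1.03125 > 1, Kraft's inequality is NOT satisfied.
A prefix code with these lengths CANNOT exist.

Kraft sum = 1.03125. Not satisfied.


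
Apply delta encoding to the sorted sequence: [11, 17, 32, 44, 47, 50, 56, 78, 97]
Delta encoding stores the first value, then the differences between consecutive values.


First value: 11
Deltas:
  17 - 11 = 6
  32 - 17 = 15
  44 - 32 = 12
  47 - 44 = 3
  50 - 47 = 3
  56 - 50 = 6
  78 - 56 = 22
  97 - 78 = 19


Delta encoded: [11, 6, 15, 12, 3, 3, 6, 22, 19]


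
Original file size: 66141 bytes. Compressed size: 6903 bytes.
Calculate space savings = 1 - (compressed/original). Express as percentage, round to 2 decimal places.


ratio = compressed/original = 6903/66141 = 0.104368
savings = 1 - ratio = 1 - 0.104368 = 0.895632
as a percentage: 0.895632 * 100 = 89.56%

Space savings = 1 - 6903/66141 = 89.56%


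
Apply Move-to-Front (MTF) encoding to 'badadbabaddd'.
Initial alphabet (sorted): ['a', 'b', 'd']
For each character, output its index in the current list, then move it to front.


MTF encoding:
'b': index 1 in ['a', 'b', 'd'] -> ['b', 'a', 'd']
'a': index 1 in ['b', 'a', 'd'] -> ['a', 'b', 'd']
'd': index 2 in ['a', 'b', 'd'] -> ['d', 'a', 'b']
'a': index 1 in ['d', 'a', 'b'] -> ['a', 'd', 'b']
'd': index 1 in ['a', 'd', 'b'] -> ['d', 'a', 'b']
'b': index 2 in ['d', 'a', 'b'] -> ['b', 'd', 'a']
'a': index 2 in ['b', 'd', 'a'] -> ['a', 'b', 'd']
'b': index 1 in ['a', 'b', 'd'] -> ['b', 'a', 'd']
'a': index 1 in ['b', 'a', 'd'] -> ['a', 'b', 'd']
'd': index 2 in ['a', 'b', 'd'] -> ['d', 'a', 'b']
'd': index 0 in ['d', 'a', 'b'] -> ['d', 'a', 'b']
'd': index 0 in ['d', 'a', 'b'] -> ['d', 'a', 'b']


Output: [1, 1, 2, 1, 1, 2, 2, 1, 1, 2, 0, 0]


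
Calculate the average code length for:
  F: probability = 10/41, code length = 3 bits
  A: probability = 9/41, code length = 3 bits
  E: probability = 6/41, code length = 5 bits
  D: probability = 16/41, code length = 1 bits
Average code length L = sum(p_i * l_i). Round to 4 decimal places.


Weighted contributions p_i * l_i:
  F: (10/41) * 3 = 30/41
  A: (9/41) * 3 = 27/41
  E: (6/41) * 5 = 30/41
  D: (16/41) * 1 = 16/41
Sum = (30 + 27 + 30 + 16)/41 = 103/41

L = 103/41 = 2.5122 bits/symbol


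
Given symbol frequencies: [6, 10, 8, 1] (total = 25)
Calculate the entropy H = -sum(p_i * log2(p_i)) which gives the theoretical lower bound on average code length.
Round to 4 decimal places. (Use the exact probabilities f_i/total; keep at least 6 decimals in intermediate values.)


Per-symbol terms -p_i * log2(p_i) with p_i = f_i/25:
  p = 6/25 = 0.240000: log2(p) = -2.058894, -p*log2(p) = 0.494134
  p = 10/25 = 0.400000: log2(p) = -1.321928, -p*log2(p) = 0.528771
  p = 8/25 = 0.320000: log2(p) = -1.643856, -p*log2(p) = 0.526034
  p = 1/25 = 0.040000: log2(p) = -4.643856, -p*log2(p) = 0.185754
H = 0.494134 + 0.528771 + 0.526034 + 0.185754 = 1.734693

H = 1.7347 bits/symbol


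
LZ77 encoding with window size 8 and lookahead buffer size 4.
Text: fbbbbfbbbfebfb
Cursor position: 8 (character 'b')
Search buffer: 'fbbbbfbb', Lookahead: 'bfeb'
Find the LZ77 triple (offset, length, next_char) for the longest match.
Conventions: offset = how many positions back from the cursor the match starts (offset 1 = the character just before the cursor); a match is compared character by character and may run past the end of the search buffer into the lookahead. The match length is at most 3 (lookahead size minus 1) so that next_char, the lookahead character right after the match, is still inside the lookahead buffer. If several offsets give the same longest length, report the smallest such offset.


Try each offset into the search buffer:
  offset=1 (pos 7, char 'b'): match length 1
  offset=2 (pos 6, char 'b'): match length 1
  offset=3 (pos 5, char 'f'): match length 0
  offset=4 (pos 4, char 'b'): match length 2
  offset=5 (pos 3, char 'b'): match length 1
  offset=6 (pos 2, char 'b'): match length 1
  offset=7 (pos 1, char 'b'): match length 1
  offset=8 (pos 0, char 'f'): match length 0
Longest match has length 2 at offset 4.
next_char = character at position 8 + 2 = 10 -> 'e'

Best match: offset=4, length=2 (matching 'bf' starting at position 4)
LZ77 triple: (4, 2, 'e')


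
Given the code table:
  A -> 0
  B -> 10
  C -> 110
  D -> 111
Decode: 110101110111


Decoding:
110 -> C
10 -> B
111 -> D
0 -> A
111 -> D


Result: CBDAD


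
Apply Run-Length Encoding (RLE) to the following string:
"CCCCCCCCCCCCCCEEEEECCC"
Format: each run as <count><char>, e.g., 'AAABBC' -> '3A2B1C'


Scanning runs left to right:
  i=0: run of 'C' x 14 -> '14C'
  i=14: run of 'E' x 5 -> '5E'
  i=19: run of 'C' x 3 -> '3C'

RLE = 14C5E3C


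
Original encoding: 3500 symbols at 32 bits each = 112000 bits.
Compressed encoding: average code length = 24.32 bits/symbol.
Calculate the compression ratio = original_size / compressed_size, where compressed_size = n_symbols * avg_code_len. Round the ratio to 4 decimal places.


original_size = n_symbols * orig_bits = 3500 * 32 = 112000 bits
compressed_size = n_symbols * avg_code_len = 3500 * 24.32 = 85120.0 bits
ratio = original_size / compressed_size = 112000 / 85120.0 = 1.3158

Compression ratio = 1.3158


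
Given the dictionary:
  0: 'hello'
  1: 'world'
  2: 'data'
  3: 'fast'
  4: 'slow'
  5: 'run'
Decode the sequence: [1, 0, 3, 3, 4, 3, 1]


Look up each index in the dictionary:
  1 -> 'world'
  0 -> 'hello'
  3 -> 'fast'
  3 -> 'fast'
  4 -> 'slow'
  3 -> 'fast'
  1 -> 'world'

Decoded: "world hello fast fast slow fast world"


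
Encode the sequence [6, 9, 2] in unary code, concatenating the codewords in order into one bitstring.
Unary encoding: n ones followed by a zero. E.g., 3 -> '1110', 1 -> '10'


Encode each number as n ones followed by a terminating 0:
  6 -> 1111110 (7 bits)
  9 -> 1111111110 (10 bits)
  2 -> 110 (3 bits)
Total length = 7 + 10 + 3 = 20 bits.

Unary([6, 9, 2]) = 11111101111111110110 (20 bits)


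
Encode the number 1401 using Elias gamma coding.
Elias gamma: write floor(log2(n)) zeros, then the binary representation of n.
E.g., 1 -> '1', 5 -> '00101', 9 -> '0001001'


num_bits = floor(log2(1401)) + 1 = 11
leading_zeros = num_bits - 1 = 10
binary(1401) = 10101111001

Elias gamma(1401) = '0000000000' + '10101111001' = 000000000010101111001 (21 bits)


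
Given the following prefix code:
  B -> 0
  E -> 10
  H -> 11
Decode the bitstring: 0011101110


Decoding step by step:
Bits 0 -> B
Bits 0 -> B
Bits 11 -> H
Bits 10 -> E
Bits 11 -> H
Bits 10 -> E


Decoded message: BBHEHE


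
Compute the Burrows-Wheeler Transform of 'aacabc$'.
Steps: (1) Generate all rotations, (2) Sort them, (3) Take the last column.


Rotations (sorted):
  0: $aacabc -> last char: c
  1: aacabc$ -> last char: $
  2: abc$aac -> last char: c
  3: acabc$a -> last char: a
  4: bc$aaca -> last char: a
  5: c$aacab -> last char: b
  6: cabc$aa -> last char: a


BWT = c$caaba


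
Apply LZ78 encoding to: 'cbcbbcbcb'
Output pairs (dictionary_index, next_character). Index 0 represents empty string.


LZ78 encoding steps:
Dictionary: {0: ''}
Step 1: w='' (idx 0), next='c' -> output (0, 'c'), add 'c' as idx 1
Step 2: w='' (idx 0), next='b' -> output (0, 'b'), add 'b' as idx 2
Step 3: w='c' (idx 1), next='b' -> output (1, 'b'), add 'cb' as idx 3
Step 4: w='b' (idx 2), next='c' -> output (2, 'c'), add 'bc' as idx 4
Step 5: w='bc' (idx 4), next='b' -> output (4, 'b'), add 'bcb' as idx 5


Encoded: [(0, 'c'), (0, 'b'), (1, 'b'), (2, 'c'), (4, 'b')]


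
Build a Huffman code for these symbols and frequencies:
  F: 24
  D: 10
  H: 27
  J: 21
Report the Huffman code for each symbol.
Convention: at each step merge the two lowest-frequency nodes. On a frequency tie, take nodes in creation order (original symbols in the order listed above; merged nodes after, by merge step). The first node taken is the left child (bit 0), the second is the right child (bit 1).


Huffman tree construction:
Step 1: Merge D(10) + J(21) = 31
Step 2: Merge F(24) + H(27) = 51
Step 3: Merge (D+J)(31) + (F+H)(51) = 82
Read each symbol's code off the tree from the root (left child = 0, right child = 1).

Codes:
  F: 10 (length 2)
  D: 00 (length 2)
  H: 11 (length 2)
  J: 01 (length 2)
Average code length: 164/82 = 2.0000 bits/symbol


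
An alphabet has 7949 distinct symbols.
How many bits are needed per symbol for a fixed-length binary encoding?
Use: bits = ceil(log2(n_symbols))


log2(7949) = 12.9566
Bracket: 2^12 = 4096 < 7949 <= 2^13 = 8192
So ceil(log2(7949)) = 13

bits = ceil(log2(7949)) = ceil(12.9566) = 13 bits


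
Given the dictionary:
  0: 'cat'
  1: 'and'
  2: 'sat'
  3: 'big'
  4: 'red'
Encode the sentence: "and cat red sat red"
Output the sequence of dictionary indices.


Look up each word in the dictionary:
  'and' -> 1
  'cat' -> 0
  'red' -> 4
  'sat' -> 2
  'red' -> 4

Encoded: [1, 0, 4, 2, 4]


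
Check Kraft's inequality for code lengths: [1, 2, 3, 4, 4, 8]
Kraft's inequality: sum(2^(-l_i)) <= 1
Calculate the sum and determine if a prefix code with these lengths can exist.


Sum = 2^(-1) + 2^(-2) + 2^(-3) + 2^(-4) + 2^(-4) + 2^(-8)
    = 0.5 + 0.25 + 0.125 + 0.0625 + 0.0625 + 0.00390625
    = 257/256 = 1.00390625
Since 1.00390625 > 1, Kraft's inequality is NOT satisfied.
A prefix code with these lengths CANNOT exist.

Kraft sum = 1.00390625. Not satisfied.


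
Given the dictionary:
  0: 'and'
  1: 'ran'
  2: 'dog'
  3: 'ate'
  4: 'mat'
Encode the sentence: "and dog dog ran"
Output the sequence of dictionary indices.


Look up each word in the dictionary:
  'and' -> 0
  'dog' -> 2
  'dog' -> 2
  'ran' -> 1

Encoded: [0, 2, 2, 1]


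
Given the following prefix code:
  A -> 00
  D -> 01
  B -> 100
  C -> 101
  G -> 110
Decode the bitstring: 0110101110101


Decoding step by step:
Bits 01 -> D
Bits 101 -> C
Bits 01 -> D
Bits 110 -> G
Bits 101 -> C


Decoded message: DCDGC


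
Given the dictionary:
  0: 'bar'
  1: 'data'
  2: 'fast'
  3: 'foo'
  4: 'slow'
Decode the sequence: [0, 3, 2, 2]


Look up each index in the dictionary:
  0 -> 'bar'
  3 -> 'foo'
  2 -> 'fast'
  2 -> 'fast'

Decoded: "bar foo fast fast"


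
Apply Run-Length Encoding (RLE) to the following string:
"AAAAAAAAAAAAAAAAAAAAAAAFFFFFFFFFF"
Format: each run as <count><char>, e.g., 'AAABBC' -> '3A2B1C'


Scanning runs left to right:
  i=0: run of 'A' x 23 -> '23A'
  i=23: run of 'F' x 10 -> '10F'

RLE = 23A10F


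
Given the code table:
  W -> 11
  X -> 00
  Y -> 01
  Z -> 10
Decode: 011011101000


Decoding:
01 -> Y
10 -> Z
11 -> W
10 -> Z
10 -> Z
00 -> X


Result: YZWZZX


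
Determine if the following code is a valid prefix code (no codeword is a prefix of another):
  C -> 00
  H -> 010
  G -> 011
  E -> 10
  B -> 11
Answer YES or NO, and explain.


Checking each pair (does one codeword prefix another?):
  C='00' vs H='010': no prefix
  C='00' vs G='011': no prefix
  C='00' vs E='10': no prefix
  C='00' vs B='11': no prefix
  H='010' vs C='00': no prefix
  H='010' vs G='011': no prefix
  H='010' vs E='10': no prefix
  H='010' vs B='11': no prefix
  G='011' vs C='00': no prefix
  G='011' vs H='010': no prefix
  G='011' vs E='10': no prefix
  G='011' vs B='11': no prefix
  E='10' vs C='00': no prefix
  E='10' vs H='010': no prefix
  E='10' vs G='011': no prefix
  E='10' vs B='11': no prefix
  B='11' vs C='00': no prefix
  B='11' vs H='010': no prefix
  B='11' vs G='011': no prefix
  B='11' vs E='10': no prefix
No violation found over all pairs.

YES -- this is a valid prefix code. No codeword is a prefix of any other codeword.


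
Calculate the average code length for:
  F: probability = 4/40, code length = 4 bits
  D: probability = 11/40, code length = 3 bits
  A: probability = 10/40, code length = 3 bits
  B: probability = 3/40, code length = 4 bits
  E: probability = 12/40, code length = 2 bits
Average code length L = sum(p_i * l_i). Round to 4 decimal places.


Weighted contributions p_i * l_i:
  F: (4/40) * 4 = 16/40
  D: (11/40) * 3 = 33/40
  A: (10/40) * 3 = 30/40
  B: (3/40) * 4 = 12/40
  E: (12/40) * 2 = 24/40
Sum = (16 + 33 + 30 + 12 + 24)/40 = 115/40

L = 115/40 = 2.8750 bits/symbol


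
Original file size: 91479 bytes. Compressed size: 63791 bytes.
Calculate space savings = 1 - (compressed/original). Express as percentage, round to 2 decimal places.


ratio = compressed/original = 63791/91479 = 0.697329
savings = 1 - ratio = 1 - 0.697329 = 0.302671
as a percentage: 0.302671 * 100 = 30.27%

Space savings = 1 - 63791/91479 = 30.27%


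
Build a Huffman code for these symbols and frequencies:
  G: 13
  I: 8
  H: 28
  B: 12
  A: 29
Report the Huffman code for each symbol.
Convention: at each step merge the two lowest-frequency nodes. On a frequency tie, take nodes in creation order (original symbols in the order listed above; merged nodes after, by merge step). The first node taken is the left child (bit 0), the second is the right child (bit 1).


Huffman tree construction:
Step 1: Merge I(8) + B(12) = 20
Step 2: Merge G(13) + (I+B)(20) = 33
Step 3: Merge H(28) + A(29) = 57
Step 4: Merge (G+(I+B))(33) + (H+A)(57) = 90
Read each symbol's code off the tree from the root (left child = 0, right child = 1).

Codes:
  G: 00 (length 2)
  I: 010 (length 3)
  H: 10 (length 2)
  B: 011 (length 3)
  A: 11 (length 2)
Average code length: 200/90 = 2.2222 bits/symbol


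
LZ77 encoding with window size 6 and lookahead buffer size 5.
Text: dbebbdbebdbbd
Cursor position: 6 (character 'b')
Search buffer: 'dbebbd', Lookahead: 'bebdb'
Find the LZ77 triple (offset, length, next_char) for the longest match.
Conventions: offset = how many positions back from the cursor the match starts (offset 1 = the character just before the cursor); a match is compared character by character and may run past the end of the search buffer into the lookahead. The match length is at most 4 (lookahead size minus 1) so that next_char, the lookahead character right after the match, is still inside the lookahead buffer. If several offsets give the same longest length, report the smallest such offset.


Try each offset into the search buffer:
  offset=1 (pos 5, char 'd'): match length 0
  offset=2 (pos 4, char 'b'): match length 1
  offset=3 (pos 3, char 'b'): match length 1
  offset=4 (pos 2, char 'e'): match length 0
  offset=5 (pos 1, char 'b'): match length 3
  offset=6 (pos 0, char 'd'): match length 0
Longest match has length 3 at offset 5.
next_char = character at position 6 + 3 = 9 -> 'd'

Best match: offset=5, length=3 (matching 'beb' starting at position 1)
LZ77 triple: (5, 3, 'd')


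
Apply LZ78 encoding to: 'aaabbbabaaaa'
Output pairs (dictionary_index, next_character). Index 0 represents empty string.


LZ78 encoding steps:
Dictionary: {0: ''}
Step 1: w='' (idx 0), next='a' -> output (0, 'a'), add 'a' as idx 1
Step 2: w='a' (idx 1), next='a' -> output (1, 'a'), add 'aa' as idx 2
Step 3: w='' (idx 0), next='b' -> output (0, 'b'), add 'b' as idx 3
Step 4: w='b' (idx 3), next='b' -> output (3, 'b'), add 'bb' as idx 4
Step 5: w='a' (idx 1), next='b' -> output (1, 'b'), add 'ab' as idx 5
Step 6: w='aa' (idx 2), next='a' -> output (2, 'a'), add 'aaa' as idx 6
Step 7: w='a' (idx 1), end of input -> output (1, '')


Encoded: [(0, 'a'), (1, 'a'), (0, 'b'), (3, 'b'), (1, 'b'), (2, 'a'), (1, '')]


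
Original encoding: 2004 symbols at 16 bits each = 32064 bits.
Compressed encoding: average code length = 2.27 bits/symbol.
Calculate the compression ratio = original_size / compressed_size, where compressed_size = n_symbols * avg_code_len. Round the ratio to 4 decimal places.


original_size = n_symbols * orig_bits = 2004 * 16 = 32064 bits
compressed_size = n_symbols * avg_code_len = 2004 * 2.27 = 4549.08 bits
ratio = original_size / compressed_size = 32064 / 4549.08 = 7.0485

Compression ratio = 7.0485


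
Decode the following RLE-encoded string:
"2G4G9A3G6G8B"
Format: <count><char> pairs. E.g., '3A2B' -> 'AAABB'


Expanding each <count><char> pair:
  2G -> 'GG'
  4G -> 'GGGG'
  9A -> 'AAAAAAAAA'
  3G -> 'GGG'
  6G -> 'GGGGGG'
  8B -> 'BBBBBBBB'

Decoded = GGGGGGAAAAAAAAAGGGGGGGGGBBBBBBBB


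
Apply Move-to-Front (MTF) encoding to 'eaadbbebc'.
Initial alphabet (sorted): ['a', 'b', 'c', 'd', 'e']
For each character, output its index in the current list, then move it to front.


MTF encoding:
'e': index 4 in ['a', 'b', 'c', 'd', 'e'] -> ['e', 'a', 'b', 'c', 'd']
'a': index 1 in ['e', 'a', 'b', 'c', 'd'] -> ['a', 'e', 'b', 'c', 'd']
'a': index 0 in ['a', 'e', 'b', 'c', 'd'] -> ['a', 'e', 'b', 'c', 'd']
'd': index 4 in ['a', 'e', 'b', 'c', 'd'] -> ['d', 'a', 'e', 'b', 'c']
'b': index 3 in ['d', 'a', 'e', 'b', 'c'] -> ['b', 'd', 'a', 'e', 'c']
'b': index 0 in ['b', 'd', 'a', 'e', 'c'] -> ['b', 'd', 'a', 'e', 'c']
'e': index 3 in ['b', 'd', 'a', 'e', 'c'] -> ['e', 'b', 'd', 'a', 'c']
'b': index 1 in ['e', 'b', 'd', 'a', 'c'] -> ['b', 'e', 'd', 'a', 'c']
'c': index 4 in ['b', 'e', 'd', 'a', 'c'] -> ['c', 'b', 'e', 'd', 'a']


Output: [4, 1, 0, 4, 3, 0, 3, 1, 4]


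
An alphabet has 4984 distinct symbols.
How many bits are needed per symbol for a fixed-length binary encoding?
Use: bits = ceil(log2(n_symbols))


log2(4984) = 12.2831
Bracket: 2^12 = 4096 < 4984 <= 2^13 = 8192
So ceil(log2(4984)) = 13

bits = ceil(log2(4984)) = ceil(12.2831) = 13 bits


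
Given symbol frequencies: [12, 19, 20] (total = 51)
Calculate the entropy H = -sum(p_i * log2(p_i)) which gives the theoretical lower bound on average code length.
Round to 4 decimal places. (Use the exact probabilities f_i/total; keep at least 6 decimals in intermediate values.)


Per-symbol terms -p_i * log2(p_i) with p_i = f_i/51:
  p = 12/51 = 0.235294: log2(p) = -2.087463, -p*log2(p) = 0.491168
  p = 19/51 = 0.372549: log2(p) = -1.424498, -p*log2(p) = 0.530695
  p = 20/51 = 0.392157: log2(p) = -1.350497, -p*log2(p) = 0.529607
H = 0.491168 + 0.530695 + 0.529607 = 1.551470

H = 1.5515 bits/symbol


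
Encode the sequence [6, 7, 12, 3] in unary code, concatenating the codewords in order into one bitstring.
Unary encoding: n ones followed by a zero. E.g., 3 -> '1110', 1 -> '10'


Encode each number as n ones followed by a terminating 0:
  6 -> 1111110 (7 bits)
  7 -> 11111110 (8 bits)
  12 -> 1111111111110 (13 bits)
  3 -> 1110 (4 bits)
Total length = 7 + 8 + 13 + 4 = 32 bits.

Unary([6, 7, 12, 3]) = 11111101111111011111111111101110 (32 bits)


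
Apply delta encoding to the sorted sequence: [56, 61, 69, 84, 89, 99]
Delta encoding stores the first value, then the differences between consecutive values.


First value: 56
Deltas:
  61 - 56 = 5
  69 - 61 = 8
  84 - 69 = 15
  89 - 84 = 5
  99 - 89 = 10


Delta encoded: [56, 5, 8, 15, 5, 10]


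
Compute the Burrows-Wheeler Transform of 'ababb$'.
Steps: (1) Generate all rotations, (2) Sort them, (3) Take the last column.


Rotations (sorted):
  0: $ababb -> last char: b
  1: ababb$ -> last char: $
  2: abb$ab -> last char: b
  3: b$abab -> last char: b
  4: babb$a -> last char: a
  5: bb$aba -> last char: a


BWT = b$bbaa


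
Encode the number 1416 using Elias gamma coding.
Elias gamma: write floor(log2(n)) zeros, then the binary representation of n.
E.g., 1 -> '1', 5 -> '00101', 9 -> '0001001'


num_bits = floor(log2(1416)) + 1 = 11
leading_zeros = num_bits - 1 = 10
binary(1416) = 10110001000

Elias gamma(1416) = '0000000000' + '10110001000' = 000000000010110001000 (21 bits)


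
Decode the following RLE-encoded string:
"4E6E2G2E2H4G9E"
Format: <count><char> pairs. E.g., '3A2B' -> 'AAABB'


Expanding each <count><char> pair:
  4E -> 'EEEE'
  6E -> 'EEEEEE'
  2G -> 'GG'
  2E -> 'EE'
  2H -> 'HH'
  4G -> 'GGGG'
  9E -> 'EEEEEEEEE'

Decoded = EEEEEEEEEEGGEEHHGGGGEEEEEEEEE


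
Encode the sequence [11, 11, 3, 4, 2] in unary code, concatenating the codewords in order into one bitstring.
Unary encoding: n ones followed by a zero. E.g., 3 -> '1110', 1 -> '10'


Encode each number as n ones followed by a terminating 0:
  11 -> 111111111110 (12 bits)
  11 -> 111111111110 (12 bits)
  3 -> 1110 (4 bits)
  4 -> 11110 (5 bits)
  2 -> 110 (3 bits)
Total length = 12 + 12 + 4 + 5 + 3 = 36 bits.

Unary([11, 11, 3, 4, 2]) = 111111111110111111111110111011110110 (36 bits)


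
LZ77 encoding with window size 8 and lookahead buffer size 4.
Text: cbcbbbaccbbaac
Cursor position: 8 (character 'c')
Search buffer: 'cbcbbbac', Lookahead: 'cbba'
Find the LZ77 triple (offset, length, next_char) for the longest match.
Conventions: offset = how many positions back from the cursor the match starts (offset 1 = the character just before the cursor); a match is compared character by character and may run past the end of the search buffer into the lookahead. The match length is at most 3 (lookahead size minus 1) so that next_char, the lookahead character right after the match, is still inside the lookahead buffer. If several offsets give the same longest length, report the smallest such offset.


Try each offset into the search buffer:
  offset=1 (pos 7, char 'c'): match length 1
  offset=2 (pos 6, char 'a'): match length 0
  offset=3 (pos 5, char 'b'): match length 0
  offset=4 (pos 4, char 'b'): match length 0
  offset=5 (pos 3, char 'b'): match length 0
  offset=6 (pos 2, char 'c'): match length 3
  offset=7 (pos 1, char 'b'): match length 0
  offset=8 (pos 0, char 'c'): match length 2
Longest match has length 3 at offset 6.
next_char = character at position 8 + 3 = 11 -> 'a'

Best match: offset=6, length=3 (matching 'cbb' starting at position 2)
LZ77 triple: (6, 3, 'a')


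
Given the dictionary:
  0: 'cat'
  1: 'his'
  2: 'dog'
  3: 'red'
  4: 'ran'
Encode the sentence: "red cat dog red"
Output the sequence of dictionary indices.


Look up each word in the dictionary:
  'red' -> 3
  'cat' -> 0
  'dog' -> 2
  'red' -> 3

Encoded: [3, 0, 2, 3]


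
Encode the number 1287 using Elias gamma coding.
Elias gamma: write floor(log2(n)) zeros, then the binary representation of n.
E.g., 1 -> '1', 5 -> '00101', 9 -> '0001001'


num_bits = floor(log2(1287)) + 1 = 11
leading_zeros = num_bits - 1 = 10
binary(1287) = 10100000111

Elias gamma(1287) = '0000000000' + '10100000111' = 000000000010100000111 (21 bits)


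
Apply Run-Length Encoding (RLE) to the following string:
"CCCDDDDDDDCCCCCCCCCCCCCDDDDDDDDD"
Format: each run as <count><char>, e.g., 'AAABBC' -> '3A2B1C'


Scanning runs left to right:
  i=0: run of 'C' x 3 -> '3C'
  i=3: run of 'D' x 7 -> '7D'
  i=10: run of 'C' x 13 -> '13C'
  i=23: run of 'D' x 9 -> '9D'

RLE = 3C7D13C9D


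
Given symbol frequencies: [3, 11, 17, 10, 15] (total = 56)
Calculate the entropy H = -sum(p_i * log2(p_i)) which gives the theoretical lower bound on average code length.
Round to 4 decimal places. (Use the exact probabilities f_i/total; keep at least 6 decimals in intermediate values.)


Per-symbol terms -p_i * log2(p_i) with p_i = f_i/56:
  p = 3/56 = 0.053571: log2(p) = -4.222392, -p*log2(p) = 0.226200
  p = 11/56 = 0.196429: log2(p) = -2.347923, -p*log2(p) = 0.461199
  p = 17/56 = 0.303571: log2(p) = -1.719892, -p*log2(p) = 0.522110
  p = 10/56 = 0.178571: log2(p) = -2.485427, -p*log2(p) = 0.443826
  p = 15/56 = 0.267857: log2(p) = -1.900464, -p*log2(p) = 0.509053
H = 0.226200 + 0.461199 + 0.522110 + 0.443826 + 0.509053 = 2.162388

H = 2.1624 bits/symbol


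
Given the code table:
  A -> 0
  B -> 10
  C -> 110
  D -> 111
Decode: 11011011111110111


Decoding:
110 -> C
110 -> C
111 -> D
111 -> D
10 -> B
111 -> D


Result: CCDDBD


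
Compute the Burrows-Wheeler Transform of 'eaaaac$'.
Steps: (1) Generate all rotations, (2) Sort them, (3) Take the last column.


Rotations (sorted):
  0: $eaaaac -> last char: c
  1: aaaac$e -> last char: e
  2: aaac$ea -> last char: a
  3: aac$eaa -> last char: a
  4: ac$eaaa -> last char: a
  5: c$eaaaa -> last char: a
  6: eaaaac$ -> last char: $


BWT = ceaaaa$


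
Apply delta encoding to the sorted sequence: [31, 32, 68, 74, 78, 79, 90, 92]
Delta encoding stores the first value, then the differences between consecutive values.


First value: 31
Deltas:
  32 - 31 = 1
  68 - 32 = 36
  74 - 68 = 6
  78 - 74 = 4
  79 - 78 = 1
  90 - 79 = 11
  92 - 90 = 2


Delta encoded: [31, 1, 36, 6, 4, 1, 11, 2]


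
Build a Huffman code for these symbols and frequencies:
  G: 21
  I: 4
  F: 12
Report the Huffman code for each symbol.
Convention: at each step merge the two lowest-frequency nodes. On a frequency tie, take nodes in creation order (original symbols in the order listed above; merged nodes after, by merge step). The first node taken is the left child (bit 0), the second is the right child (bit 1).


Huffman tree construction:
Step 1: Merge I(4) + F(12) = 16
Step 2: Merge (I+F)(16) + G(21) = 37
Read each symbol's code off the tree from the root (left child = 0, right child = 1).

Codes:
  G: 1 (length 1)
  I: 00 (length 2)
  F: 01 (length 2)
Average code length: 53/37 = 1.4324 bits/symbol


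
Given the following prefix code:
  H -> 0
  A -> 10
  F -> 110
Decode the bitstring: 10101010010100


Decoding step by step:
Bits 10 -> A
Bits 10 -> A
Bits 10 -> A
Bits 10 -> A
Bits 0 -> H
Bits 10 -> A
Bits 10 -> A
Bits 0 -> H


Decoded message: AAAAHAAH


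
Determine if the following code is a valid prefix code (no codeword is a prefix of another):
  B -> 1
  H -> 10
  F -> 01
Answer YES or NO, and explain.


Checking each pair (does one codeword prefix another?):
  B='1' vs H='10': prefix -- VIOLATION

NO -- this is NOT a valid prefix code. B (1) is a prefix of H (10).


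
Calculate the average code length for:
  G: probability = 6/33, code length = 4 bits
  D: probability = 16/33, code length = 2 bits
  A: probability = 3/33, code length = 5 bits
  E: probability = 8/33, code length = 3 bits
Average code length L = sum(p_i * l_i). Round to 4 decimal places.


Weighted contributions p_i * l_i:
  G: (6/33) * 4 = 24/33
  D: (16/33) * 2 = 32/33
  A: (3/33) * 5 = 15/33
  E: (8/33) * 3 = 24/33
Sum = (24 + 32 + 15 + 24)/33 = 95/33

L = 95/33 = 2.8788 bits/symbol


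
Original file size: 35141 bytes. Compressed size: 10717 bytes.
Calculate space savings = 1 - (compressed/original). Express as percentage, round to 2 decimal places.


ratio = compressed/original = 10717/35141 = 0.304971
savings = 1 - ratio = 1 - 0.304971 = 0.695029
as a percentage: 0.695029 * 100 = 69.5%

Space savings = 1 - 10717/35141 = 69.5%


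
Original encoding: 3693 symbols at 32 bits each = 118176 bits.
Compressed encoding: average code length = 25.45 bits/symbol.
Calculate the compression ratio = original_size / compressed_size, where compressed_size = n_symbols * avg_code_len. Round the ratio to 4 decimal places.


original_size = n_symbols * orig_bits = 3693 * 32 = 118176 bits
compressed_size = n_symbols * avg_code_len = 3693 * 25.45 = 93986.85 bits
ratio = original_size / compressed_size = 118176 / 93986.85 = 1.2574

Compression ratio = 1.2574


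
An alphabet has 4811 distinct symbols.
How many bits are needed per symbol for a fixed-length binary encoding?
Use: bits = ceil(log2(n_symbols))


log2(4811) = 12.2321
Bracket: 2^12 = 4096 < 4811 <= 2^13 = 8192
So ceil(log2(4811)) = 13

bits = ceil(log2(4811)) = ceil(12.2321) = 13 bits


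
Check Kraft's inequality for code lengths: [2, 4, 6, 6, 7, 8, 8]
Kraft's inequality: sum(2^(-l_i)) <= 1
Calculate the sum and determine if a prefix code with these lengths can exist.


Sum = 2^(-2) + 2^(-4) + 2^(-6) + 2^(-6) + 2^(-7) + 2^(-8) + 2^(-8)
    = 0.25 + 0.0625 + 0.015625 + 0.015625 + 0.0078125 + 0.00390625 + 0.00390625
    = 92/256 = 0.359375
Since 0.359375 <= 1, Kraft's inequality IS satisfied.
A prefix code with these lengths CAN exist.

Kraft sum = 0.359375. Satisfied.


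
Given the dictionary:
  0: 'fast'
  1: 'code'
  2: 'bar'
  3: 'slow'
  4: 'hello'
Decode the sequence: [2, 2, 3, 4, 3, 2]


Look up each index in the dictionary:
  2 -> 'bar'
  2 -> 'bar'
  3 -> 'slow'
  4 -> 'hello'
  3 -> 'slow'
  2 -> 'bar'

Decoded: "bar bar slow hello slow bar"


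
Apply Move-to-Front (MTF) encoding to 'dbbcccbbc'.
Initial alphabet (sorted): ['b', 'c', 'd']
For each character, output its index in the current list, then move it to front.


MTF encoding:
'd': index 2 in ['b', 'c', 'd'] -> ['d', 'b', 'c']
'b': index 1 in ['d', 'b', 'c'] -> ['b', 'd', 'c']
'b': index 0 in ['b', 'd', 'c'] -> ['b', 'd', 'c']
'c': index 2 in ['b', 'd', 'c'] -> ['c', 'b', 'd']
'c': index 0 in ['c', 'b', 'd'] -> ['c', 'b', 'd']
'c': index 0 in ['c', 'b', 'd'] -> ['c', 'b', 'd']
'b': index 1 in ['c', 'b', 'd'] -> ['b', 'c', 'd']
'b': index 0 in ['b', 'c', 'd'] -> ['b', 'c', 'd']
'c': index 1 in ['b', 'c', 'd'] -> ['c', 'b', 'd']


Output: [2, 1, 0, 2, 0, 0, 1, 0, 1]


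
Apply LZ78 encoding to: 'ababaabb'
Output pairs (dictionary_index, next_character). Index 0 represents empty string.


LZ78 encoding steps:
Dictionary: {0: ''}
Step 1: w='' (idx 0), next='a' -> output (0, 'a'), add 'a' as idx 1
Step 2: w='' (idx 0), next='b' -> output (0, 'b'), add 'b' as idx 2
Step 3: w='a' (idx 1), next='b' -> output (1, 'b'), add 'ab' as idx 3
Step 4: w='a' (idx 1), next='a' -> output (1, 'a'), add 'aa' as idx 4
Step 5: w='b' (idx 2), next='b' -> output (2, 'b'), add 'bb' as idx 5


Encoded: [(0, 'a'), (0, 'b'), (1, 'b'), (1, 'a'), (2, 'b')]


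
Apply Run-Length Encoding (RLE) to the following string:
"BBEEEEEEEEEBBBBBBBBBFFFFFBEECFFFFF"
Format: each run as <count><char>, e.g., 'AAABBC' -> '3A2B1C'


Scanning runs left to right:
  i=0: run of 'B' x 2 -> '2B'
  i=2: run of 'E' x 9 -> '9E'
  i=11: run of 'B' x 9 -> '9B'
  i=20: run of 'F' x 5 -> '5F'
  i=25: run of 'B' x 1 -> '1B'
  i=26: run of 'E' x 2 -> '2E'
  i=28: run of 'C' x 1 -> '1C'
  i=29: run of 'F' x 5 -> '5F'

RLE = 2B9E9B5F1B2E1C5F


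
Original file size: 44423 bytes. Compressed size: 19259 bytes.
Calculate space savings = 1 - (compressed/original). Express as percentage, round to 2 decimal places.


ratio = compressed/original = 19259/44423 = 0.433537
savings = 1 - ratio = 1 - 0.433537 = 0.566463
as a percentage: 0.566463 * 100 = 56.65%

Space savings = 1 - 19259/44423 = 56.65%


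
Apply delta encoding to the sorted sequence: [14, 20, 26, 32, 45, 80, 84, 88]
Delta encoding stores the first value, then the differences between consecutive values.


First value: 14
Deltas:
  20 - 14 = 6
  26 - 20 = 6
  32 - 26 = 6
  45 - 32 = 13
  80 - 45 = 35
  84 - 80 = 4
  88 - 84 = 4


Delta encoded: [14, 6, 6, 6, 13, 35, 4, 4]


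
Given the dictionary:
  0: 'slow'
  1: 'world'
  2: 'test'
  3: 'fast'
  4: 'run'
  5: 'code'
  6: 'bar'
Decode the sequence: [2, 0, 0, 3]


Look up each index in the dictionary:
  2 -> 'test'
  0 -> 'slow'
  0 -> 'slow'
  3 -> 'fast'

Decoded: "test slow slow fast"


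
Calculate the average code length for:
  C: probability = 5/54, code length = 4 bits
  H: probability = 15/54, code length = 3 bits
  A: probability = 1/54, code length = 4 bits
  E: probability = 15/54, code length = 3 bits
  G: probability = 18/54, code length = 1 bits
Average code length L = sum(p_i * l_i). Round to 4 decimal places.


Weighted contributions p_i * l_i:
  C: (5/54) * 4 = 20/54
  H: (15/54) * 3 = 45/54
  A: (1/54) * 4 = 4/54
  E: (15/54) * 3 = 45/54
  G: (18/54) * 1 = 18/54
Sum = (20 + 45 + 4 + 45 + 18)/54 = 132/54

L = 132/54 = 2.4444 bits/symbol


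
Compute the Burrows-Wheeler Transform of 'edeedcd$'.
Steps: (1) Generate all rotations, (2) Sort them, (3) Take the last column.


Rotations (sorted):
  0: $edeedcd -> last char: d
  1: cd$edeed -> last char: d
  2: d$edeedc -> last char: c
  3: dcd$edee -> last char: e
  4: deedcd$e -> last char: e
  5: edcd$ede -> last char: e
  6: edeedcd$ -> last char: $
  7: eedcd$ed -> last char: d


BWT = ddceee$d


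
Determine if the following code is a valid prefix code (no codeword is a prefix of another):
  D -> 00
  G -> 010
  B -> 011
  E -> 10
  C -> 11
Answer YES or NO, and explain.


Checking each pair (does one codeword prefix another?):
  D='00' vs G='010': no prefix
  D='00' vs B='011': no prefix
  D='00' vs E='10': no prefix
  D='00' vs C='11': no prefix
  G='010' vs D='00': no prefix
  G='010' vs B='011': no prefix
  G='010' vs E='10': no prefix
  G='010' vs C='11': no prefix
  B='011' vs D='00': no prefix
  B='011' vs G='010': no prefix
  B='011' vs E='10': no prefix
  B='011' vs C='11': no prefix
  E='10' vs D='00': no prefix
  E='10' vs G='010': no prefix
  E='10' vs B='011': no prefix
  E='10' vs C='11': no prefix
  C='11' vs D='00': no prefix
  C='11' vs G='010': no prefix
  C='11' vs B='011': no prefix
  C='11' vs E='10': no prefix
No violation found over all pairs.

YES -- this is a valid prefix code. No codeword is a prefix of any other codeword.


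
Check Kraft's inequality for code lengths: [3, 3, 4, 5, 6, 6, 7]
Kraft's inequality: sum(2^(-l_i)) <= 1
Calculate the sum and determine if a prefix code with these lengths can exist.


Sum = 2^(-3) + 2^(-3) + 2^(-4) + 2^(-5) + 2^(-6) + 2^(-6) + 2^(-7)
    = 0.125 + 0.125 + 0.0625 + 0.03125 + 0.015625 + 0.015625 + 0.0078125
    = 49/128 = 0.3828125
Since 0.3828125 <= 1, Kraft's inequality IS satisfied.
A prefix code with these lengths CAN exist.

Kraft sum = 0.3828125. Satisfied.
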